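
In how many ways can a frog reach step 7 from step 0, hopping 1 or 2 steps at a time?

Let f(n) count the ways. The last step is size 1 or 2, so f(n) = f(n-1) + f(n-2) with f(1)=1, f(2)=2.
Iterating the recurrence: f(1)=1, f(2)=2, f(3)=3, f(4)=5, f(5)=8, f(6)=13, f(7)=21.

Final answer: 21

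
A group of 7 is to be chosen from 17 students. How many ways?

C(17,7) = 17!/(7! x (17-7)!).

Final answer: C(17,7) = 19448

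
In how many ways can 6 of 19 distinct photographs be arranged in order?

P(19,6) = 19!/(19-6)! = 19!/13!.

Final answer: P(19,6) = 19535040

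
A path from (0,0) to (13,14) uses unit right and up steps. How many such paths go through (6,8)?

Paths (0,0)->(6,8): C(14,8) = 3003.
Paths (6,8)->(13,14): C(13,6) = 1716.
By multiplication principle: 3003 x 1716.

Final answer: 5153148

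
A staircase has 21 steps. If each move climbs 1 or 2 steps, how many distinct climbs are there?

Let f(n) be the number of climbs. Removing the last move (1 or 2 steps) gives f(n) = f(n-1) + f(n-2); base cases f(1)=1, f(2)=2.
Building up term by term: f(1)=1, f(2)=2, f(3)=3, f(4)=5, f(5)=8, f(6)=13, f(7)=21, f(8)=34, f(9)=55, f(10)=89, f(11)=144, f(12)=233, f(13)=377, f(14)=610, f(15)=987, f(16)=1597, f(17)=2584, f(18)=4181, f(19)=6765, f(20)=10946, f(21)=17711.

Final answer: 17711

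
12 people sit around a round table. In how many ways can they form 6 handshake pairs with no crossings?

This is a standard Catalan-number count: the answer is C_n. Here n = 12/2 = 6.
C_n = C(2n,n) - C(2n,n+1), so C_{6} = C(12,6) - C(12,7) = 924 - 792.

Final answer: C_{6} = 132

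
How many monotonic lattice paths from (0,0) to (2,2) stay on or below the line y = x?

Total monotonic paths to (2,2): C(4,2) = 6.
By the reflection principle, paths that go above the diagonal number C(4,3) = 4.
Valid Dyck paths: 6 - 4.
(This is the Catalan number C_{2}.)

Final answer: C_{2} = 2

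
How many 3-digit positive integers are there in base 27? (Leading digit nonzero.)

These are the integers in [27^2, 27^3), so the count is 27^3 - 27^2 = 26 x 27^2.

Final answer: 18954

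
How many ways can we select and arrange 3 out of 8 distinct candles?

P(8,3) = 8!/(8-3)! = 8!/5!.

Final answer: P(8,3) = 336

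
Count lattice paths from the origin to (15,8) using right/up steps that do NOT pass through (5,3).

Total paths to (15,8): C(23,8) = 490314.
Paths through (5,3): C(8,3) x C(15,5) = 168168.
Avoiding (5,3): 490314 - 168168.

Final answer: 322146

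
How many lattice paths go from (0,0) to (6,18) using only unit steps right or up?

Each path has 6 right steps and 18 up steps in some order (24 steps total).
Choose which 18 of the 24 steps are up: C(24,18).

Final answer: C(24,18) = 134596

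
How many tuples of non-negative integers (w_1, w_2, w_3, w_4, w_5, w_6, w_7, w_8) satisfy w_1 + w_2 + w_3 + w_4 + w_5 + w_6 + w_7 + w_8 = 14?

Stars and bars with 14 stars and 7 bars:
C(14+8-1, 8-1) = C(21,7).

Final answer: C(21,7) = 116280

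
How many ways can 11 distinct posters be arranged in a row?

The number of ways to arrange 11 distinct objects is 11!.

Final answer: 11! = 39916800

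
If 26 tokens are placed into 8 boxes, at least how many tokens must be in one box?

By the pigeonhole principle: ceiling(26/8).

Final answer: 4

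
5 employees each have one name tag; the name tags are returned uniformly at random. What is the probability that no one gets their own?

D(n) = (n-1)(D(n-1) + D(n-2)), D(0)=1, D(1)=0.
Building up: D(2)=1, D(3)=2, D(4)=9, D(5)=44.
Total arrangements: 5! = 120.
Probability = D(5)/5! = 11/30.

Final answer: D(5)/5! = 44/120 = 0.366667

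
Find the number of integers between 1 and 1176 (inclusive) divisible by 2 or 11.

Multiples of 2: 588. Multiples of 11: 106. Of both (lcm=22): 53.
By inclusion-exclusion: 588 + 106 - 53.

Final answer: 641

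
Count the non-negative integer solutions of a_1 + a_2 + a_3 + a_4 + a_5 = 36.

Stars and bars with 36 stars and 4 bars:
C(36+5-1, 5-1) = C(40,4).

Final answer: C(40,4) = 91390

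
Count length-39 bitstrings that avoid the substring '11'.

Let a(n) count valid strings. If the last bit is 0 the prefix is any valid string of length n-1; if it is 1 the string must end in 01 with a valid prefix of length n-2. So a(n) = a(n-1) + a(n-2), a(1)=2, a(2)=3.
Iterating the recurrence: a(1)=2, a(2)=3, a(3)=5, a(4)=8, a(5)=13, a(6)=21, a(7)=34, a(8)=55, a(9)=89, a(10)=144, a(11)=233, a(12)=377, a(13)=610, a(14)=987, a(15)=1597, a(16)=2584, a(17)=4181, a(18)=6765, a(19)=10946, a(20)=17711, a(21)=28657, a(22)=46368, a(23)=75025, a(24)=121393, a(25)=196418, a(26)=317811, a(27)=514229, a(28)=832040, a(29)=1346269, a(30)=2178309, a(31)=3524578, a(32)=5702887, a(33)=9227465, a(34)=14930352, a(35)=24157817, a(36)=39088169, a(37)=63245986, a(38)=102334155, a(39)=165580141.

Final answer: 165580141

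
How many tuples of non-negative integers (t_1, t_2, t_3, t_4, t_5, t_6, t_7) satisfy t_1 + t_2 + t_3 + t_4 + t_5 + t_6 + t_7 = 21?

Stars and bars with 21 stars and 6 bars:
C(21+7-1, 7-1) = C(27,6).

Final answer: C(27,6) = 296010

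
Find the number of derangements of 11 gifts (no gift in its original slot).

Derangements satisfy D(n) = (n-1)(D(n-1) + D(n-2)), starting from D(0)=1, D(1)=0.
D(2) = 1 x (0 + 1) = 1
D(3) = 2 x (1 + 0) = 2
D(4) = 3 x (2 + 1) = 9
D(5) = 4 x (9 + 2) = 44
D(6) = 5 x (44 + 9) = 265
D(7) = 6 x (265 + 44) = 1854
D(8) = 7 x (1854 + 265) = 14833
D(9) = 8 x (14833 + 1854) = 133496
D(10) = 9 x (133496 + 14833) = 1334961
D(11) = 10 x (D(10) + D(9)) = 10 x (1334961 + 133496)

Final answer: D(11) = 14684570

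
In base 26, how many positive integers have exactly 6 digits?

In base 26, the leading digit has 25 choices (1..25); each of the remaining 5 digits has 26 choices.
Total: 25 x 26^5.

Final answer: 297034400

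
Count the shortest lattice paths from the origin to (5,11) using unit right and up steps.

Each path has 5 right steps and 11 up steps in some order (16 steps total).
Choose which 11 of the 16 steps are up: C(16,11).

Final answer: C(16,11) = 4368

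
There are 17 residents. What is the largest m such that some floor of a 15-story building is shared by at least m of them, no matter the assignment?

There are 15 possible values for floor of a 15-story building. With 17 residents and 15 categories, by pigeonhole: ceiling(17/15).

Final answer: 2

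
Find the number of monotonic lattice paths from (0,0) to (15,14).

Each path has 15 right steps and 14 up steps in some order (29 steps total).
Choose which 14 of the 29 steps are up: C(29,14).

Final answer: C(29,14) = 77558760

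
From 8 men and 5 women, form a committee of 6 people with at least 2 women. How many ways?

Sum over valid woman counts:
C(5,2)C(8,4) = 700
C(5,3)C(8,3) = 560
C(5,4)C(8,2) = 140
C(5,5)C(8,1) = 8
Total: 700 + 560 + 140 + 8.

Final answer: 1408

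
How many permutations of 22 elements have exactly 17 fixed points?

Choose which 17 elements are fixed: C(22,17) = 26334.
Derange the remaining 5 using D(j) = (j-1)(D(j-1) + D(j-2)), D(0)=1, D(1)=0: D(2)=1, D(3)=2, D(4)=9, D(5)=44.
Total: 26334 x 44.

Final answer: C(22,17) D(5) = 1158696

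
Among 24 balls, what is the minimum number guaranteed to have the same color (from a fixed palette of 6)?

There are 6 possible values for color (from a fixed palette of 6). With 24 balls and 6 categories, by pigeonhole: ceiling(24/6).

Final answer: 4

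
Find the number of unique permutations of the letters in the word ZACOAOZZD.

Letters (A:2, C:1, D:1, O:2, Z:3). Total letters: 9.
Permutations = 9!/(3! x 2! x 2!).

Final answer: 15120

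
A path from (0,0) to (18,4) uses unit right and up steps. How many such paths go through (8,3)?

Paths (0,0)->(8,3): C(11,3) = 165.
Paths (8,3)->(18,4): C(11,1) = 11.
By multiplication principle: 165 x 11.

Final answer: 1815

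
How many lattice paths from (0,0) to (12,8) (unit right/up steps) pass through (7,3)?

Paths (0,0)->(7,3): C(10,3) = 120.
Paths (7,3)->(12,8): C(10,5) = 252.
By multiplication principle: 120 x 252.

Final answer: 30240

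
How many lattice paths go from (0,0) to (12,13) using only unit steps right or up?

Each path has 12 right steps and 13 up steps in some order (25 steps total).
Choose which 13 of the 25 steps are up: C(25,13).

Final answer: C(25,13) = 5200300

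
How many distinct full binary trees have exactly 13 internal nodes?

The structures are counted by the Catalan number C_n. Here n = 13.
C_n = (2n)!/(n!(n+1)!), so C_{13} = 26!/(13! x 14!) = C(26,13)/14 = 10400600/14.

Final answer: C_{13} = 742900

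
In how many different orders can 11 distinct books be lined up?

The number of ways to arrange 11 distinct objects is 11!.

Final answer: 11! = 39916800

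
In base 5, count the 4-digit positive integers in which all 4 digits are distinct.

The leading digit has 4 choices (anything but zero); the next has 4 (anything but the first), then 3, and so on, one fewer each time.
Total: 4 x 4 x 3 x 2.

Final answer: 96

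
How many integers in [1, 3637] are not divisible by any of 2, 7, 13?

|div by 2|=1818, |div by 7|=519, |div by 13|=279.
|div by 2&7|=259, |div by 2&13|=139, |div by 7&13|=39, |div by all|=19.
By inclusion-exclusion, divisible by at least one: 1818+519+279-259-139-39+19 = 2198.
Not divisible by any: 3637 - 2198.

Final answer: 1439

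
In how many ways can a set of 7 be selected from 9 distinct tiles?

C(9,7) = 9!/(7! x 2!).

Final answer: \binom{9}{7} = 36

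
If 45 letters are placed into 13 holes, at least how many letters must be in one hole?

By the pigeonhole principle: ceiling(45/13).

Final answer: 4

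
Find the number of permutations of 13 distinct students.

The number of ways to arrange 13 distinct objects is 13!.

Final answer: 13! = 6227020800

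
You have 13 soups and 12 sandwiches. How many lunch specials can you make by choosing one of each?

By the multiplication principle: 13 x 12.

Final answer: 156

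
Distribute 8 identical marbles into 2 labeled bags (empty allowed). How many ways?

Stars and bars: C(n+k-1, k-1) = C(9,1).

Final answer: C(9,1) = 9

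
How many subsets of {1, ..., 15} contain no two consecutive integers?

Condition on whether n belongs to the subset: if not, any valid subset of {1, ..., n-1} works (a(n-1)); if so, n-1 is excluded and the rest is a valid subset of {1, ..., n-2} (a(n-2)). Hence a(n) = a(n-1) + a(n-2), a(1)=2, a(2)=3.
Computing successive values: a(1)=2, a(2)=3, a(3)=5, a(4)=8, a(5)=13, a(6)=21, a(7)=34, a(8)=55, a(9)=89, a(10)=144, a(11)=233, a(12)=377, a(13)=610, a(14)=987, a(15)=1597.

Final answer: 1597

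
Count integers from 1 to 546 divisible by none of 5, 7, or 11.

|div by 5|=109, |div by 7|=78, |div by 11|=49.
|div by 5&7|=15, |div by 5&11|=9, |div by 7&11|=7, |div by all|=1.
By inclusion-exclusion, divisible by at least one: 109+78+49-15-9-7+1 = 206.
Not divisible by any: 546 - 206.

Final answer: 340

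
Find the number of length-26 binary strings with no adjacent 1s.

Let a(n) count valid strings. If the last bit is 0 the prefix is any valid string of length n-1; if it is 1 the string must end in 01 with a valid prefix of length n-2. So a(n) = a(n-1) + a(n-2), a(1)=2, a(2)=3.
Iterating the recurrence: a(1)=2, a(2)=3, a(3)=5, a(4)=8, a(5)=13, a(6)=21, a(7)=34, a(8)=55, a(9)=89, a(10)=144, a(11)=233, a(12)=377, a(13)=610, a(14)=987, a(15)=1597, a(16)=2584, a(17)=4181, a(18)=6765, a(19)=10946, a(20)=17711, a(21)=28657, a(22)=46368, a(23)=75025, a(24)=121393, a(25)=196418, a(26)=317811.

Final answer: 317811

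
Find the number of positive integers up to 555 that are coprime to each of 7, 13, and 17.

|div by 7|=79, |div by 13|=42, |div by 17|=32.
|div by 7&13|=6, |div by 7&17|=4, |div by 13&17|=2, |div by all|=0.
By inclusion-exclusion, divisible by at least one: 79+42+32-6-4-2+0 = 141.
Not divisible by any: 555 - 141.

Final answer: 414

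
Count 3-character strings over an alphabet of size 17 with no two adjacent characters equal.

First character: 17 choices. Each subsequent: 16 choices (must differ from the previous one).
Total: 17 x 16^2.

Final answer: 17 x 16^{2} = 4352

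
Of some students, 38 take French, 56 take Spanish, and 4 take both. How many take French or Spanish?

|A union B| = |A| + |B| - |A intersect B| = 38 + 56 - 4.

Final answer: 90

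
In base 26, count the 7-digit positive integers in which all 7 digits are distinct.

The leading digit has 25 choices (anything but zero); the next has 25 (anything but the first), then 24, and so on, one fewer each time.
Total: 25 x 25 x 24 x 23 x 22 x 21 x 20.

Final answer: 3187800000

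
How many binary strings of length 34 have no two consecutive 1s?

Let a(n) count valid strings. If the last bit is 0 the prefix is any valid string of length n-1; if it is 1 the string must end in 01 with a valid prefix of length n-2. So a(n) = a(n-1) + a(n-2), a(1)=2, a(2)=3.
Iterating the recurrence: a(1)=2, a(2)=3, a(3)=5, a(4)=8, a(5)=13, a(6)=21, a(7)=34, a(8)=55, a(9)=89, a(10)=144, a(11)=233, a(12)=377, a(13)=610, a(14)=987, a(15)=1597, a(16)=2584, a(17)=4181, a(18)=6765, a(19)=10946, a(20)=17711, a(21)=28657, a(22)=46368, a(23)=75025, a(24)=121393, a(25)=196418, a(26)=317811, a(27)=514229, a(28)=832040, a(29)=1346269, a(30)=2178309, a(31)=3524578, a(32)=5702887, a(33)=9227465, a(34)=14930352.

Final answer: 14930352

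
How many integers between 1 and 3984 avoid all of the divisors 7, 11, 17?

|div by 7|=569, |div by 11|=362, |div by 17|=234.
|div by 7&11|=51, |div by 7&17|=33, |div by 11&17|=21, |div by all|=3.
By inclusion-exclusion, divisible by at least one: 569+362+234-51-33-21+3 = 1063.
Not divisible by any: 3984 - 1063.

Final answer: 2921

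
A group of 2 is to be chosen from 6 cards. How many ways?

C(6,2) = 6!/(2! x (6-2)!).

Final answer: C(6,2) = 15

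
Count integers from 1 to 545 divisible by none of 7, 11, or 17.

|div by 7|=77, |div by 11|=49, |div by 17|=32.
|div by 7&11|=7, |div by 7&17|=4, |div by 11&17|=2, |div by all|=0.
By inclusion-exclusion, divisible by at least one: 77+49+32-7-4-2+0 = 145.
Not divisible by any: 545 - 145.

Final answer: 400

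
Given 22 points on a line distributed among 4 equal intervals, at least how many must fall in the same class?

By pigeonhole with 22 objects and 4 categories: ceiling(22/4).

Final answer: 6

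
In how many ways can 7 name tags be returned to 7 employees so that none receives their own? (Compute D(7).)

Use the recurrence D(n) = (n-1)(D(n-1) + D(n-2)) with D(0)=1, D(1)=0.
D(2) = 1 x (0 + 1) = 1
D(3) = 2 x (1 + 0) = 2
D(4) = 3 x (2 + 1) = 9
D(5) = 4 x (9 + 2) = 44
D(6) = 5 x (44 + 9) = 265
D(7) = 6 x (D(6) + D(5)) = 6 x (265 + 44)

Final answer: D(7) = 1854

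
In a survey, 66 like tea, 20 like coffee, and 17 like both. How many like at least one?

|A union B| = |A| + |B| - |A intersect B| = 66 + 20 - 17.

Final answer: 69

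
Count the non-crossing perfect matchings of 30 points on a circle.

This is a standard Catalan-number count: the answer is C_n. Here n = 30/2 = 15.
C_n = C(2n,n)/(n+1), so C_{15} = C(30,15)/16 = 155117520/16.

Final answer: C_{15} = 9694845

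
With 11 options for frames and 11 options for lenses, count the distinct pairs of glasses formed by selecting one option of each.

By the multiplication principle: 11 x 11.

Final answer: 121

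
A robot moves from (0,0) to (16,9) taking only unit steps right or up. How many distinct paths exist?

Each path has 16 right steps and 9 up steps in some order (25 steps total).
Choose which 9 of the 25 steps are up: C(25,9).

Final answer: C(25,9) = 2042975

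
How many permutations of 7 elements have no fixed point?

D(n) = (n-1)(D(n-1) + D(n-2)), D(0)=1, D(1)=0.
Building up: D(2)=1, D(3)=2, D(4)=9, D(5)=44, D(6)=265.
D(7) = 6 x (D(6) + D(5)) = 6 x (265 + 44).

Final answer: D(7) = 1854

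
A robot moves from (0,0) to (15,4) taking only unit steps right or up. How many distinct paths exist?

Each path has 15 right steps and 4 up steps in some order (19 steps total).
Choose which 4 of the 19 steps are up: C(19,4).

Final answer: C(19,4) = 3876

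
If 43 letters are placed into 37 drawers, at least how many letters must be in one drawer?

By the pigeonhole principle: ceiling(43/37).

Final answer: 2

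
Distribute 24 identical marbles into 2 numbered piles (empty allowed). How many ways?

Stars and bars: C(n+k-1, k-1) = C(25,1).

Final answer: C(25,1) = 25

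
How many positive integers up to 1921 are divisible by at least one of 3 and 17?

Multiples of 3: 640. Multiples of 17: 113. Of both (lcm=51): 37.
By inclusion-exclusion: 640 + 113 - 37.

Final answer: 716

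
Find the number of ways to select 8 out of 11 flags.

C(11,8) = 11!/(8! x 3!).

Final answer: \binom{11}{8} = 165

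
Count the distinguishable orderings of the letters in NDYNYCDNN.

Letters (C:1, D:2, N:4, Y:2). Total letters: 9.
Permutations = 9!/(4! x 2! x 2!).

Final answer: 3780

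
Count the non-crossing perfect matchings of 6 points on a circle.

This is a standard Catalan-number count: the answer is C_n. Here n = 6/2 = 3.
C_n = C(2n,n) - C(2n,n+1), so C_{3} = C(6,3) - C(6,4) = 20 - 15.

Final answer: C_{3} = 5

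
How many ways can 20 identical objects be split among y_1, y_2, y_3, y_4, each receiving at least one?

Substitute y'_i = y_i - 1 (so y'_i >= 0). Then sum y'_i = 20 - 4 = 16.
Stars and bars: C(16+4-1, 4-1) = C(19,3).

Final answer: C(19,3) = 969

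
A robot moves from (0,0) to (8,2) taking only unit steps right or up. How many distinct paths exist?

Each path has 8 right steps and 2 up steps in some order (10 steps total).
Choose which 2 of the 10 steps are up: C(10,2).

Final answer: C(10,2) = 45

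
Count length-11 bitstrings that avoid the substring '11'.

Classify by the final bit: ...0 gives a(n-1) strings, ...01 gives a(n-2) strings. Thus a(n) = a(n-1) + a(n-2) with a(1)=2, a(2)=3.
Building up term by term: a(1)=2, a(2)=3, a(3)=5, a(4)=8, a(5)=13, a(6)=21, a(7)=34, a(8)=55, a(9)=89, a(10)=144, a(11)=233.

Final answer: 233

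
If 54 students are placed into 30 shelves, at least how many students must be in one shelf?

By the pigeonhole principle: ceiling(54/30).

Final answer: 2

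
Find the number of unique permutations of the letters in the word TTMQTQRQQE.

Letters (E:1, M:1, Q:4, R:1, T:3). Total letters: 10.
Permutations = 10!/(4! x 3!).

Final answer: 25200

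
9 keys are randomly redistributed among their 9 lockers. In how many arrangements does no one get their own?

Derangements satisfy D(n) = (n-1)(D(n-1) + D(n-2)), starting from D(0)=1, D(1)=0.
D(2) = 1 x (0 + 1) = 1
D(3) = 2 x (1 + 0) = 2
D(4) = 3 x (2 + 1) = 9
D(5) = 4 x (9 + 2) = 44
D(6) = 5 x (44 + 9) = 265
D(7) = 6 x (265 + 44) = 1854
D(8) = 7 x (1854 + 265) = 14833
D(9) = 8 x (D(8) + D(7)) = 8 x (14833 + 1854)

Final answer: D(9) = 133496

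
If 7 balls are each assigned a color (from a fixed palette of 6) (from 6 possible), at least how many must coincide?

There are 6 possible values for color (from a fixed palette of 6). With 7 balls and 6 categories, by pigeonhole: ceiling(7/6).

Final answer: 2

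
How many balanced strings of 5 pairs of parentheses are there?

This is a standard Catalan-number count: the answer is C_n. Here n = 5 (pairs).
C_n = C(2n,n)/(n+1), so C_{5} = C(10,5)/6 = 252/6.

Final answer: C_{5} = 42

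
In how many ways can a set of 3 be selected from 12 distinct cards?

C(12,3) = 12!/(3! x (12-3)!).

Final answer: C(12,3) = 220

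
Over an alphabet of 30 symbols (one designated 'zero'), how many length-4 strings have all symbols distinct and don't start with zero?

The leading digit has 29 choices (anything but zero); the next has 29 (anything but the first), then 28, and so on, one fewer each time.
Total: 29 x 29 x 28 x 27.

Final answer: 635796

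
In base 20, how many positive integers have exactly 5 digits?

These are the integers in [20^4, 20^5), so the count is 20^5 - 20^4 = 19 x 20^4.

Final answer: 3040000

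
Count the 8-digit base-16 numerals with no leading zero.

Leading digit: 15 options (nonzero). Other 7 digit(s): 16 options each.
Total: 15 x 16^7.

Final answer: 4026531840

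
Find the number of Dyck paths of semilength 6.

Total monotonic paths to (6,6): C(12,6) = 924.
By the reflection principle, paths that go above the diagonal number C(12,7) = 792.
Valid Dyck paths: 924 - 792.
(These counts are the Catalan numbers.)

Final answer: C_{6} = 132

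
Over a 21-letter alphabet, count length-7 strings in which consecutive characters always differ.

First character: 21 choices. Each subsequent: 20 choices (must differ from the previous one).
Total: 21 x 20^6.

Final answer: 21 x 20^{6} = 1344000000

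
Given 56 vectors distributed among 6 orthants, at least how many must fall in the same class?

By pigeonhole with 56 objects and 6 categories: ceiling(56/6).

Final answer: 10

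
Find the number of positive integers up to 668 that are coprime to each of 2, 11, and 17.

|div by 2|=334, |div by 11|=60, |div by 17|=39.
|div by 2&11|=30, |div by 2&17|=19, |div by 11&17|=3, |div by all|=1.
By inclusion-exclusion, divisible by at least one: 334+60+39-30-19-3+1 = 382.
Not divisible by any: 668 - 382.

Final answer: 286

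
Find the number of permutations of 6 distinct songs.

The number of ways to arrange 6 distinct objects is 6!.

Final answer: 6! = 720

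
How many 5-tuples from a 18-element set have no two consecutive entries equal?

Let g(n) count such strings. g(1) = 18, and each valid string of length n-1 extends in 17 ways (any symbol but the last), so g(n) = 17 g(n-1).
Total: g(5) = 18 x 17^4.

Final answer: 18 x 17^{4} = 1503378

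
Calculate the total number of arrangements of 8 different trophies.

The number of ways to arrange 8 distinct objects is 8!.

Final answer: 8! = 40320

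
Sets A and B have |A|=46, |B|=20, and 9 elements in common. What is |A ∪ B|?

|A union B| = |A| + |B| - |A intersect B| = 46 + 20 - 9.

Final answer: 57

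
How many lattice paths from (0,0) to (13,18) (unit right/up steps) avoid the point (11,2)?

Total paths to (13,18): C(31,18) = 206253075.
Paths through (11,2): C(13,2) x C(18,16) = 11934.
Avoiding (11,2): 206253075 - 11934.

Final answer: 206241141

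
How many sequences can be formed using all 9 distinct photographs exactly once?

The number of ways to arrange 9 distinct objects is 9!.

Final answer: 9! = 362880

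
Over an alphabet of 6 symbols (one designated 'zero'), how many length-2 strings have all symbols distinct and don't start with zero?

The leading digit has 5 choices (anything but zero); the next has 5 (anything but the first), then 4, and so on, one fewer each time.
Total: 5 x 5.

Final answer: 25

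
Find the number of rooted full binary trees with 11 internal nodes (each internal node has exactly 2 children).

This is counted by the nth Catalan number C_n. Here n = 11.
Using C_0 = 1 and C_(k+1) = C_k x 2(2k+1)/(k+2), build up term by term: C_1=1, C_2=2, C_3=5, C_4=14, C_5=42, C_6=132, C_7=429, C_8=1430, C_9=4862, C_10=16796, C_11=58786.

Final answer: C_{11} = 58786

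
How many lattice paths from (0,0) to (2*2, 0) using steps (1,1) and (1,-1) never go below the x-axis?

Total monotonic paths to (2,2): C(4,2) = 6.
Reflecting each bad path at its first crossing gives a bijection with paths to (1,3): C(4,3) = 4.
Valid Dyck paths: 6 - 4.
(Equivalently, C_{2} = C(4,2)/3 = 6/3.)

Final answer: C_{2} = 2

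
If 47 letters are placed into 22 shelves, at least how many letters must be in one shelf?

By the pigeonhole principle: ceiling(47/22).

Final answer: 3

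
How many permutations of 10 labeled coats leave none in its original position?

Derangements satisfy D(n) = (n-1)(D(n-1) + D(n-2)), starting from D(0)=1, D(1)=0.
D(2) = 1 x (0 + 1) = 1
D(3) = 2 x (1 + 0) = 2
D(4) = 3 x (2 + 1) = 9
D(5) = 4 x (9 + 2) = 44
D(6) = 5 x (44 + 9) = 265
D(7) = 6 x (265 + 44) = 1854
D(8) = 7 x (1854 + 265) = 14833
D(9) = 8 x (14833 + 1854) = 133496
D(10) = 9 x (D(9) + D(8)) = 9 x (133496 + 14833)

Final answer: D(10) = 1334961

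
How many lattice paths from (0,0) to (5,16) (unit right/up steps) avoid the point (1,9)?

Total paths to (5,16): C(21,16) = 20349.
Paths through (1,9): C(10,9) x C(11,7) = 3300.
Avoiding (1,9): 20349 - 3300.

Final answer: 17049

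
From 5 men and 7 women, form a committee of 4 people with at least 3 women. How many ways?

Sum over valid woman counts:
C(7,3)C(5,1) = 175
C(7,4)C(5,0) = 35
Total: 175 + 35.

Final answer: 210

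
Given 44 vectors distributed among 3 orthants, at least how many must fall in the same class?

By pigeonhole with 44 objects and 3 categories: ceiling(44/3).

Final answer: 15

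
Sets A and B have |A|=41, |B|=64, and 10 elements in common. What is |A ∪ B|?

|A union B| = |A| + |B| - |A intersect B| = 41 + 64 - 10.

Final answer: 95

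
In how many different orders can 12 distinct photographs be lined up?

The number of ways to arrange 12 distinct objects is 12!.

Final answer: 12! = 479001600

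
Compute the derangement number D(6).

Derangements satisfy D(n) = (n-1)(D(n-1) + D(n-2)), starting from D(0)=1, D(1)=0.
Building up: D(2)=1, D(3)=2, D(4)=9, D(5)=44.
D(6) = 5 x (D(5) + D(4)) = 5 x (44 + 9).

Final answer: D(6) = 265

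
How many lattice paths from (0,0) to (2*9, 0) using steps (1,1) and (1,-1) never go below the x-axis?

Total monotonic paths to (9,9): C(18,9) = 48620.
A path is bad iff it touches y = x + 1; reflecting its initial segment maps bad paths bijectively onto all paths to (8,10), of which there are C(18,10) = 43758.
Valid Dyck paths: 48620 - 43758.
(Check: C(18,9) - C(18,10) = C(18,9)/10, the Catalan number C_{9}.)

Final answer: C_{9} = 4862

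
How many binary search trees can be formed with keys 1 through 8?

The structures are counted by the Catalan number C_n. Here n = 8.
C_n = C(2n,n) - C(2n,n+1), so C_{8} = C(16,8) - C(16,9) = 12870 - 11440.

Final answer: C_{8} = 1430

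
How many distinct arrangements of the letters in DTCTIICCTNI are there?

Letters (C:3, D:1, I:3, N:1, T:3). Total letters: 11.
Permutations = 11!/(3! x 3! x 3!).

Final answer: 184800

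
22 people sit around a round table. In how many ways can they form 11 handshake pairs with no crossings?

This is counted by the nth Catalan number C_n. Here n = 22/2 = 11.
C_n = C(2n,n) - C(2n,n+1), so C_{11} = C(22,11) - C(22,12) = 705432 - 646646.

Final answer: C_{11} = 58786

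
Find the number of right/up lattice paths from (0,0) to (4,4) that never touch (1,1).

Total paths to (4,4): C(8,4) = 70.
Paths through (1,1): C(2,1) x C(6,3) = 40.
Avoiding (1,1): 70 - 40.

Final answer: 30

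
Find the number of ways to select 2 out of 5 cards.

C(5,2) = 5!/(2! x (5-2)!).

Final answer: C(5,2) = 10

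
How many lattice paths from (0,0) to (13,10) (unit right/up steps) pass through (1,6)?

Paths (0,0)->(1,6): C(7,6) = 7.
Paths (1,6)->(13,10): C(16,4) = 1820.
By multiplication principle: 7 x 1820.

Final answer: 12740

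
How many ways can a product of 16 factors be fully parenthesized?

This is a standard Catalan-number count: the answer is C_n. Here n = 16 - 1 = 15.
Using C_0 = 1 and C_(k+1) = C_k x 2(2k+1)/(k+2), build up term by term: C_1=1, C_2=2, C_3=5, C_4=14, C_5=42, C_6=132, C_7=429, C_8=1430, C_9=4862, C_10=16796, C_11=58786, C_12=208012, C_13=742900, C_14=2674440, C_15=9694845.

Final answer: C_{15} = 9694845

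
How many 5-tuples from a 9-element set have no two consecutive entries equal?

First character: 9 choices. Each subsequent: 8 choices (must differ from the previous one).
Total: 9 x 8^4.

Final answer: 9 x 8^{4} = 36864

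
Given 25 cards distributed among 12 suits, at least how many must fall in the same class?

By pigeonhole with 25 objects and 12 categories: ceiling(25/12).

Final answer: 3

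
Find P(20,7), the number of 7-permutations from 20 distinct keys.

P(20,7) = 20!/(20-7)! = 20!/13!.

Final answer: P(20,7) = 390700800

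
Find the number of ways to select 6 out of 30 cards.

C(30,6) = 30!/(6! x 24!).

Final answer: \binom{30}{6} = 593775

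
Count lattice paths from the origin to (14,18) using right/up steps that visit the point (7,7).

Paths (0,0)->(7,7): C(14,7) = 3432.
Paths (7,7)->(14,18): C(18,11) = 31824.
By multiplication principle: 3432 x 31824.

Final answer: 109219968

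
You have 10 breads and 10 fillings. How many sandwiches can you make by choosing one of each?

By the multiplication principle: 10 x 10.

Final answer: 100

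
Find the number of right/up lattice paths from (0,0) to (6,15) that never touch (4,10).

Total paths to (6,15): C(21,15) = 54264.
Paths through (4,10): C(14,10) x C(7,5) = 21021.
Avoiding (4,10): 54264 - 21021.

Final answer: 33243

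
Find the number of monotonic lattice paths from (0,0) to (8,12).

Each path has 8 right steps and 12 up steps in some order (20 steps total).
Choose which 12 of the 20 steps are up: C(20,12).

Final answer: C(20,12) = 125970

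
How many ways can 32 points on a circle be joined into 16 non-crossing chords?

This is a standard Catalan-number count: the answer is C_n. Here n = 32/2 = 16.
C_n = C(2n,n)/(n+1), so C_{16} = C(32,16)/17 = 601080390/17.

Final answer: C_{16} = 35357670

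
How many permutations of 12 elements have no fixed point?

D(n) = (n-1)(D(n-1) + D(n-2)), D(0)=1, D(1)=0.
D(2) = 1 x (0 + 1) = 1
D(3) = 2 x (1 + 0) = 2
D(4) = 3 x (2 + 1) = 9
D(5) = 4 x (9 + 2) = 44
D(6) = 5 x (44 + 9) = 265
D(7) = 6 x (265 + 44) = 1854
D(8) = 7 x (1854 + 265) = 14833
D(9) = 8 x (14833 + 1854) = 133496
D(10) = 9 x (133496 + 14833) = 1334961
D(11) = 10 x (1334961 + 133496) = 14684570
D(12) = 11 x (D(11) + D(10)) = 11 x (14684570 + 1334961)

Final answer: D(12) = 176214841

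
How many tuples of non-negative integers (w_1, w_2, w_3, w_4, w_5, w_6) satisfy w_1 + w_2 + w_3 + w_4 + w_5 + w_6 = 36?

Stars and bars with 36 stars and 5 bars:
C(36+6-1, 6-1) = C(41,5).

Final answer: C(41,5) = 749398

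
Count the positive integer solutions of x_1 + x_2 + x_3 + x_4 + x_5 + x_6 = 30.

Substitute x'_i = x_i - 1 (so x'_i >= 0). Then sum x'_i = 30 - 6 = 24.
Stars and bars: C(24+6-1, 6-1) = C(29,5).

Final answer: C(29,5) = 118755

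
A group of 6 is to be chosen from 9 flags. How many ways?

C(9,6) = 9!/(6! x 3!).

Final answer: \binom{9}{6} = 84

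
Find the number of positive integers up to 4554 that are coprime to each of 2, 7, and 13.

|div by 2|=2277, |div by 7|=650, |div by 13|=350.
|div by 2&7|=325, |div by 2&13|=175, |div by 7&13|=50, |div by all|=25.
By inclusion-exclusion, divisible by at least one: 2277+650+350-325-175-50+25 = 2752.
Not divisible by any: 4554 - 2752.

Final answer: 1802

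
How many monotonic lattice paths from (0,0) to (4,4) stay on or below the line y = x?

Total monotonic paths to (4,4): C(8,4) = 70.
A path is bad iff it touches y = x + 1; reflecting its initial segment maps bad paths bijectively onto all paths to (3,5), of which there are C(8,5) = 56.
Valid Dyck paths: 70 - 56.
(Check: C(8,4) - C(8,5) = C(8,4)/5, the Catalan number C_{4}.)

Final answer: C_{4} = 14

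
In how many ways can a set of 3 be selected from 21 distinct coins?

C(21,3) = 21!/(3! x (21-3)!).

Final answer: C(21,3) = 1330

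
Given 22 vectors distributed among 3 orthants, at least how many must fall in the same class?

By pigeonhole with 22 objects and 3 categories: ceiling(22/3).

Final answer: 8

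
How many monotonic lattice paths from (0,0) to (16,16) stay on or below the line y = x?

Total monotonic paths to (16,16): C(32,16) = 601080390.
By the reflection principle, paths that go above the diagonal number C(32,17) = 565722720.
Valid Dyck paths: 601080390 - 565722720.
(These counts are the Catalan numbers.)

Final answer: C_{16} = 35357670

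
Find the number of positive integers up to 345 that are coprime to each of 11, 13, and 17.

|div by 11|=31, |div by 13|=26, |div by 17|=20.
|div by 11&13|=2, |div by 11&17|=1, |div by 13&17|=1, |div by all|=0.
By inclusion-exclusion, divisible by at least one: 31+26+20-2-1-1+0 = 73.
Not divisible by any: 345 - 73.

Final answer: 272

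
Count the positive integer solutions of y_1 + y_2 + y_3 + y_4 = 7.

Substitute y'_i = y_i - 1 (so y'_i >= 0). Then sum y'_i = 7 - 4 = 3.
Stars and bars: C(3+4-1, 4-1) = C(6,3).

Final answer: C(6,3) = 20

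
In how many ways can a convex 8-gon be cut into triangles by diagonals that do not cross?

This is a standard Catalan-number count: the answer is C_n. Here n = 8 - 2 = 6.
C_n = (2n)!/(n!(n+1)!), so C_{6} = 12!/(6! x 7!) = C(12,6)/7 = 924/7.

Final answer: C_{6} = 132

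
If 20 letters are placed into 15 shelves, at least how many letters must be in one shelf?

By the pigeonhole principle: ceiling(20/15).

Final answer: 2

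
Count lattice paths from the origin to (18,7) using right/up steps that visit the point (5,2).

Paths (0,0)->(5,2): C(7,2) = 21.
Paths (5,2)->(18,7): C(18,5) = 8568.
By multiplication principle: 21 x 8568.

Final answer: 179928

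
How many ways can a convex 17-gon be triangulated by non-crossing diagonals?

This is counted by the nth Catalan number C_n. Here n = 17 - 2 = 15.
Using C_0 = 1 and C_(k+1) = C_k x 2(2k+1)/(k+2), build up term by term: C_1=1, C_2=2, C_3=5, C_4=14, C_5=42, C_6=132, C_7=429, C_8=1430, C_9=4862, C_10=16796, C_11=58786, C_12=208012, C_13=742900, C_14=2674440, C_15=9694845.

Final answer: C_{15} = 9694845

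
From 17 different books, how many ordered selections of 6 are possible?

P(17,6) = 17!/(17-6)! = 17!/11!.

Final answer: P(17,6) = 8910720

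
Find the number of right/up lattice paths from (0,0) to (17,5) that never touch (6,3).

Total paths to (17,5): C(22,5) = 26334.
Paths through (6,3): C(9,3) x C(13,2) = 6552.
Avoiding (6,3): 26334 - 6552.

Final answer: 19782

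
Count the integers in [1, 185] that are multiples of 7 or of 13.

Multiples of 7: 26. Multiples of 13: 14. Of both (lcm=91): 2.
By inclusion-exclusion: 26 + 14 - 2.

Final answer: 38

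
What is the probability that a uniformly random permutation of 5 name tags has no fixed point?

D(n) = (n-1)(D(n-1) + D(n-2)), D(0)=1, D(1)=0.
Building up: D(2)=1, D(3)=2, D(4)=9, D(5)=44.
Total arrangements: 5! = 120.
Probability = D(5)/5! = 11/30.

Final answer: D(5)/5! = 44/120 = 0.366667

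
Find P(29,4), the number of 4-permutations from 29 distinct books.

P(29,4) = 29!/(29-4)! = 29!/25!.

Final answer: P(29,4) = 570024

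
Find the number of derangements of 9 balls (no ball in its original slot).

D(n) = (n-1)(D(n-1) + D(n-2)), D(0)=1, D(1)=0.
D(2) = 1 x (0 + 1) = 1
D(3) = 2 x (1 + 0) = 2
D(4) = 3 x (2 + 1) = 9
D(5) = 4 x (9 + 2) = 44
D(6) = 5 x (44 + 9) = 265
D(7) = 6 x (265 + 44) = 1854
D(8) = 7 x (1854 + 265) = 14833
D(9) = 8 x (D(8) + D(7)) = 8 x (14833 + 1854)

Final answer: D(9) = 133496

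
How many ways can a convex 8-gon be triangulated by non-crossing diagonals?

This is a standard Catalan-number count: the answer is C_n. Here n = 8 - 2 = 6.
Using C_0 = 1 and C_(k+1) = C_k x 2(2k+1)/(k+2), build up term by term: C_1=1, C_2=2, C_3=5, C_4=14, C_5=42, C_6=132.

Final answer: C_{6} = 132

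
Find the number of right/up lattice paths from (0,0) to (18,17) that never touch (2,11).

Total paths to (18,17): C(35,17) = 4537567650.
Paths through (2,11): C(13,11) x C(22,6) = 5819814.
Avoiding (2,11): 4537567650 - 5819814.

Final answer: 4531747836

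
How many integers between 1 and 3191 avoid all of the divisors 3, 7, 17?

|div by 3|=1063, |div by 7|=455, |div by 17|=187.
|div by 3&7|=151, |div by 3&17|=62, |div by 7&17|=26, |div by all|=8.
By inclusion-exclusion, divisible by at least one: 1063+455+187-151-62-26+8 = 1474.
Not divisible by any: 3191 - 1474.

Final answer: 1717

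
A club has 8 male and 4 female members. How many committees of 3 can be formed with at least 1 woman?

Sum over valid woman counts:
C(4,1)C(8,2) = 112
C(4,2)C(8,1) = 48
C(4,3)C(8,0) = 4
Total: 112 + 48 + 4.

Final answer: 164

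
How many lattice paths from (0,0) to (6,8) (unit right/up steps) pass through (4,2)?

Paths (0,0)->(4,2): C(6,2) = 15.
Paths (4,2)->(6,8): C(8,6) = 28.
By multiplication principle: 15 x 28.

Final answer: 420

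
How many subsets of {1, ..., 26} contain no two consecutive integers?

Condition on whether n belongs to the subset: if not, any valid subset of {1, ..., n-1} works (a(n-1)); if so, n-1 is excluded and the rest is a valid subset of {1, ..., n-2} (a(n-2)). Hence a(n) = a(n-1) + a(n-2), a(1)=2, a(2)=3.
Computing successive values: a(1)=2, a(2)=3, a(3)=5, a(4)=8, a(5)=13, a(6)=21, a(7)=34, a(8)=55, a(9)=89, a(10)=144, a(11)=233, a(12)=377, a(13)=610, a(14)=987, a(15)=1597, a(16)=2584, a(17)=4181, a(18)=6765, a(19)=10946, a(20)=17711, a(21)=28657, a(22)=46368, a(23)=75025, a(24)=121393, a(25)=196418, a(26)=317811.

Final answer: 317811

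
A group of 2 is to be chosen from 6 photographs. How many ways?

C(6,2) = 6!/(2! x (6-2)!).

Final answer: C(6,2) = 15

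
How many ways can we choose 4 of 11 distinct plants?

C(11,4) = 11!/(4! x (11-4)!).

Final answer: C(11,4) = 330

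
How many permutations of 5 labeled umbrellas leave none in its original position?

Derangements satisfy D(n) = (n-1)(D(n-1) + D(n-2)), starting from D(0)=1, D(1)=0.
D(2) = 1 x (0 + 1) = 1
D(3) = 2 x (1 + 0) = 2
D(4) = 3 x (2 + 1) = 9
D(5) = 4 x (D(4) + D(3)) = 4 x (9 + 2)

Final answer: D(5) = 44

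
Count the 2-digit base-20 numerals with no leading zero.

In base 20, the leading digit has 19 choices (1..19); each of the remaining 1 digits has 20 choices.
Total: 19 x 20^1.

Final answer: 380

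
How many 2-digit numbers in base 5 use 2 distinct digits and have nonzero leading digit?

First digit: 4 (nonzero). Second: 4 (not first). Third: 3, etc.
Total: 4 x 4.

Final answer: 16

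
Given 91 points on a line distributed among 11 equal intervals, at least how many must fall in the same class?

By pigeonhole with 91 objects and 11 categories: ceiling(91/11).

Final answer: 9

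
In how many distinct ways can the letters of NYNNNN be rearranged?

Letters (N:5, Y:1). Total letters: 6.
Permutations = 6!/(5!).

Final answer: 6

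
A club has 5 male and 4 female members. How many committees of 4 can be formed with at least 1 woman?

Sum over valid woman counts:
C(4,1)C(5,3) = 40
C(4,2)C(5,2) = 60
C(4,3)C(5,1) = 20
C(4,4)C(5,0) = 1
Total: 40 + 60 + 20 + 1.

Final answer: 121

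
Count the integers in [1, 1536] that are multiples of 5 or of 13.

Multiples of 5: 307. Multiples of 13: 118. Of both (lcm=65): 23.
By inclusion-exclusion: 307 + 118 - 23.

Final answer: 402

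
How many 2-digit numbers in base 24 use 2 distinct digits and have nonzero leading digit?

First digit: 23 (nonzero). Second: 23 (not first). Third: 22, etc.
Total: 23 x 23.

Final answer: 529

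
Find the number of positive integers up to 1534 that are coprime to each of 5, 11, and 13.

|div by 5|=306, |div by 11|=139, |div by 13|=118.
|div by 5&11|=27, |div by 5&13|=23, |div by 11&13|=10, |div by all|=2.
By inclusion-exclusion, divisible by at least one: 306+139+118-27-23-10+2 = 505.
Not divisible by any: 1534 - 505.

Final answer: 1029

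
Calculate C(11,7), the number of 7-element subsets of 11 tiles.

C(11,7) = 11!/(7! x 4!).

Final answer: \binom{11}{7} = 330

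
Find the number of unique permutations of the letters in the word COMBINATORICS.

Letters (A:1, B:1, C:2, I:2, M:1, N:1, O:2, R:1, S:1, T:1). Total letters: 13.
Permutations = 13!/(2! x 2! x 2!).

Final answer: 778377600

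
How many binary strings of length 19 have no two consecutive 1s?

A valid string ends in 0 (append to any length-(n-1) valid string) or in 01 (append to any length-(n-2) valid string), so a(n) = a(n-1) + a(n-2) with a(1)=2, a(2)=3.
Computing successive values: a(1)=2, a(2)=3, a(3)=5, a(4)=8, a(5)=13, a(6)=21, a(7)=34, a(8)=55, a(9)=89, a(10)=144, a(11)=233, a(12)=377, a(13)=610, a(14)=987, a(15)=1597, a(16)=2584, a(17)=4181, a(18)=6765, a(19)=10946.

Final answer: 10946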